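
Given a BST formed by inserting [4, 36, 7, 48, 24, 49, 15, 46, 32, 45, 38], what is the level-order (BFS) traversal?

Tree insertion order: [4, 36, 7, 48, 24, 49, 15, 46, 32, 45, 38]
Tree (level-order array): [4, None, 36, 7, 48, None, 24, 46, 49, 15, 32, 45, None, None, None, None, None, None, None, 38]
BFS from the root, enqueuing left then right child of each popped node:
  queue [4] -> pop 4, enqueue [36], visited so far: [4]
  queue [36] -> pop 36, enqueue [7, 48], visited so far: [4, 36]
  queue [7, 48] -> pop 7, enqueue [24], visited so far: [4, 36, 7]
  queue [48, 24] -> pop 48, enqueue [46, 49], visited so far: [4, 36, 7, 48]
  queue [24, 46, 49] -> pop 24, enqueue [15, 32], visited so far: [4, 36, 7, 48, 24]
  queue [46, 49, 15, 32] -> pop 46, enqueue [45], visited so far: [4, 36, 7, 48, 24, 46]
  queue [49, 15, 32, 45] -> pop 49, enqueue [none], visited so far: [4, 36, 7, 48, 24, 46, 49]
  queue [15, 32, 45] -> pop 15, enqueue [none], visited so far: [4, 36, 7, 48, 24, 46, 49, 15]
  queue [32, 45] -> pop 32, enqueue [none], visited so far: [4, 36, 7, 48, 24, 46, 49, 15, 32]
  queue [45] -> pop 45, enqueue [38], visited so far: [4, 36, 7, 48, 24, 46, 49, 15, 32, 45]
  queue [38] -> pop 38, enqueue [none], visited so far: [4, 36, 7, 48, 24, 46, 49, 15, 32, 45, 38]
Result: [4, 36, 7, 48, 24, 46, 49, 15, 32, 45, 38]


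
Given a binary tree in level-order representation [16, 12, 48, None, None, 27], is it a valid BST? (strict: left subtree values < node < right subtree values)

Level-order array: [16, 12, 48, None, None, 27]
Validate using subtree bounds (lo, hi): at each node, require lo < value < hi,
then recurse left with hi=value and right with lo=value.
Preorder trace (stopping at first violation):
  at node 16 with bounds (-inf, +inf): OK
  at node 12 with bounds (-inf, 16): OK
  at node 48 with bounds (16, +inf): OK
  at node 27 with bounds (16, 48): OK
No violation found at any node.
Result: Valid BST


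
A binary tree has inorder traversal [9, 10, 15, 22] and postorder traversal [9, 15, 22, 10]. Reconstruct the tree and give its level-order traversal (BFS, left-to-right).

Inorder:   [9, 10, 15, 22]
Postorder: [9, 15, 22, 10]
Algorithm: postorder visits root last, so walk postorder right-to-left;
each value is the root of the current inorder slice — split it at that
value, recurse on the right subtree first, then the left.
Recursive splits:
  root=10; inorder splits into left=[9], right=[15, 22]
  root=22; inorder splits into left=[15], right=[]
  root=15; inorder splits into left=[], right=[]
  root=9; inorder splits into left=[], right=[]
Reconstructed level-order: [10, 9, 22, 15]


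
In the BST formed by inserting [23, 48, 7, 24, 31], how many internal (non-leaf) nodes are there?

Tree built from: [23, 48, 7, 24, 31]
Tree (level-order array): [23, 7, 48, None, None, 24, None, None, 31]
Rule: An internal node has at least one child.
Per-node child counts:
  node 23: 2 child(ren)
  node 7: 0 child(ren)
  node 48: 1 child(ren)
  node 24: 1 child(ren)
  node 31: 0 child(ren)
Matching nodes: [23, 48, 24]
Count of internal (non-leaf) nodes: 3


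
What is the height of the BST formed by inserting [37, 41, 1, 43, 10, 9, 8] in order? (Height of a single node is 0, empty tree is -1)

Insertion order: [37, 41, 1, 43, 10, 9, 8]
Tree (level-order array): [37, 1, 41, None, 10, None, 43, 9, None, None, None, 8]
Compute height bottom-up (empty subtree = -1):
  height(8) = 1 + max(-1, -1) = 0
  height(9) = 1 + max(0, -1) = 1
  height(10) = 1 + max(1, -1) = 2
  height(1) = 1 + max(-1, 2) = 3
  height(43) = 1 + max(-1, -1) = 0
  height(41) = 1 + max(-1, 0) = 1
  height(37) = 1 + max(3, 1) = 4
Height = 4


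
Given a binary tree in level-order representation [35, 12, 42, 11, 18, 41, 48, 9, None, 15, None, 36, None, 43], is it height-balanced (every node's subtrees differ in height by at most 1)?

Tree (level-order array): [35, 12, 42, 11, 18, 41, 48, 9, None, 15, None, 36, None, 43]
Definition: a tree is height-balanced if, at every node, |h(left) - h(right)| <= 1 (empty subtree has height -1).
Bottom-up per-node check:
  node 9: h_left=-1, h_right=-1, diff=0 [OK], height=0
  node 11: h_left=0, h_right=-1, diff=1 [OK], height=1
  node 15: h_left=-1, h_right=-1, diff=0 [OK], height=0
  node 18: h_left=0, h_right=-1, diff=1 [OK], height=1
  node 12: h_left=1, h_right=1, diff=0 [OK], height=2
  node 36: h_left=-1, h_right=-1, diff=0 [OK], height=0
  node 41: h_left=0, h_right=-1, diff=1 [OK], height=1
  node 43: h_left=-1, h_right=-1, diff=0 [OK], height=0
  node 48: h_left=0, h_right=-1, diff=1 [OK], height=1
  node 42: h_left=1, h_right=1, diff=0 [OK], height=2
  node 35: h_left=2, h_right=2, diff=0 [OK], height=3
All nodes satisfy the balance condition.
Result: Balanced


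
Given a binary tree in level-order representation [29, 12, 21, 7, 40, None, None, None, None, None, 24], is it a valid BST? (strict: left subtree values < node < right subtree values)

Level-order array: [29, 12, 21, 7, 40, None, None, None, None, None, 24]
Validate using subtree bounds (lo, hi): at each node, require lo < value < hi,
then recurse left with hi=value and right with lo=value.
Preorder trace (stopping at first violation):
  at node 29 with bounds (-inf, +inf): OK
  at node 12 with bounds (-inf, 29): OK
  at node 7 with bounds (-inf, 12): OK
  at node 40 with bounds (12, 29): VIOLATION
Node 40 violates its bound: not (12 < 40 < 29).
Result: Not a valid BST


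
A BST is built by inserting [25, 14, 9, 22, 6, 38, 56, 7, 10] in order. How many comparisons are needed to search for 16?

Search path for 16: 25 -> 14 -> 22
Found: False
Comparisons: 3


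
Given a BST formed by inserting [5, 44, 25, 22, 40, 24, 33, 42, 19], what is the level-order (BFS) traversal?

Tree insertion order: [5, 44, 25, 22, 40, 24, 33, 42, 19]
Tree (level-order array): [5, None, 44, 25, None, 22, 40, 19, 24, 33, 42]
BFS from the root, enqueuing left then right child of each popped node:
  queue [5] -> pop 5, enqueue [44], visited so far: [5]
  queue [44] -> pop 44, enqueue [25], visited so far: [5, 44]
  queue [25] -> pop 25, enqueue [22, 40], visited so far: [5, 44, 25]
  queue [22, 40] -> pop 22, enqueue [19, 24], visited so far: [5, 44, 25, 22]
  queue [40, 19, 24] -> pop 40, enqueue [33, 42], visited so far: [5, 44, 25, 22, 40]
  queue [19, 24, 33, 42] -> pop 19, enqueue [none], visited so far: [5, 44, 25, 22, 40, 19]
  queue [24, 33, 42] -> pop 24, enqueue [none], visited so far: [5, 44, 25, 22, 40, 19, 24]
  queue [33, 42] -> pop 33, enqueue [none], visited so far: [5, 44, 25, 22, 40, 19, 24, 33]
  queue [42] -> pop 42, enqueue [none], visited so far: [5, 44, 25, 22, 40, 19, 24, 33, 42]
Result: [5, 44, 25, 22, 40, 19, 24, 33, 42]


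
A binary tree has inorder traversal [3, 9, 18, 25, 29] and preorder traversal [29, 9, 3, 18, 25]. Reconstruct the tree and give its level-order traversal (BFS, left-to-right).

Inorder:  [3, 9, 18, 25, 29]
Preorder: [29, 9, 3, 18, 25]
Algorithm: preorder visits root first, so consume preorder in order;
for each root, split the current inorder slice at that value into
left-subtree inorder and right-subtree inorder, then recurse.
Recursive splits:
  root=29; inorder splits into left=[3, 9, 18, 25], right=[]
  root=9; inorder splits into left=[3], right=[18, 25]
  root=3; inorder splits into left=[], right=[]
  root=18; inorder splits into left=[], right=[25]
  root=25; inorder splits into left=[], right=[]
Reconstructed level-order: [29, 9, 3, 18, 25]


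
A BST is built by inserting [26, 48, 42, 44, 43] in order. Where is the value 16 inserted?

Starting tree (level order): [26, None, 48, 42, None, None, 44, 43]
Insertion path: 26
Result: insert 16 as left child of 26
Final tree (level order): [26, 16, 48, None, None, 42, None, None, 44, 43]


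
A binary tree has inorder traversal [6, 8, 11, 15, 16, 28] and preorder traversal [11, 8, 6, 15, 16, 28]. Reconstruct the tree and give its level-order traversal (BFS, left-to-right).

Inorder:  [6, 8, 11, 15, 16, 28]
Preorder: [11, 8, 6, 15, 16, 28]
Algorithm: preorder visits root first, so consume preorder in order;
for each root, split the current inorder slice at that value into
left-subtree inorder and right-subtree inorder, then recurse.
Recursive splits:
  root=11; inorder splits into left=[6, 8], right=[15, 16, 28]
  root=8; inorder splits into left=[6], right=[]
  root=6; inorder splits into left=[], right=[]
  root=15; inorder splits into left=[], right=[16, 28]
  root=16; inorder splits into left=[], right=[28]
  root=28; inorder splits into left=[], right=[]
Reconstructed level-order: [11, 8, 15, 6, 16, 28]


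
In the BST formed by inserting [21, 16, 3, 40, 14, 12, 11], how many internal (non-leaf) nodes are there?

Tree built from: [21, 16, 3, 40, 14, 12, 11]
Tree (level-order array): [21, 16, 40, 3, None, None, None, None, 14, 12, None, 11]
Rule: An internal node has at least one child.
Per-node child counts:
  node 21: 2 child(ren)
  node 16: 1 child(ren)
  node 3: 1 child(ren)
  node 14: 1 child(ren)
  node 12: 1 child(ren)
  node 11: 0 child(ren)
  node 40: 0 child(ren)
Matching nodes: [21, 16, 3, 14, 12]
Count of internal (non-leaf) nodes: 5


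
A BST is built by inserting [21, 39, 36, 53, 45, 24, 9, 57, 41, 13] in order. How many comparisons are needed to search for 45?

Search path for 45: 21 -> 39 -> 53 -> 45
Found: True
Comparisons: 4


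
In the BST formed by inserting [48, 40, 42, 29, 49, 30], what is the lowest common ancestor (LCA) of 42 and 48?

Tree insertion order: [48, 40, 42, 29, 49, 30]
Tree (level-order array): [48, 40, 49, 29, 42, None, None, None, 30]
In a BST, the LCA of p=42, q=48 is the first node v on the
root-to-leaf path with p <= v <= q (go left if both < v, right if both > v).
Walk from root:
  at 48: 42 <= 48 <= 48, this is the LCA
LCA = 48


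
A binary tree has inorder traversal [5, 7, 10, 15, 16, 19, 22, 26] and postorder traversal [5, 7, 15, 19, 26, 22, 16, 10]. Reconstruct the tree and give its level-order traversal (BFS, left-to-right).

Inorder:   [5, 7, 10, 15, 16, 19, 22, 26]
Postorder: [5, 7, 15, 19, 26, 22, 16, 10]
Algorithm: postorder visits root last, so walk postorder right-to-left;
each value is the root of the current inorder slice — split it at that
value, recurse on the right subtree first, then the left.
Recursive splits:
  root=10; inorder splits into left=[5, 7], right=[15, 16, 19, 22, 26]
  root=16; inorder splits into left=[15], right=[19, 22, 26]
  root=22; inorder splits into left=[19], right=[26]
  root=26; inorder splits into left=[], right=[]
  root=19; inorder splits into left=[], right=[]
  root=15; inorder splits into left=[], right=[]
  root=7; inorder splits into left=[5], right=[]
  root=5; inorder splits into left=[], right=[]
Reconstructed level-order: [10, 7, 16, 5, 15, 22, 19, 26]


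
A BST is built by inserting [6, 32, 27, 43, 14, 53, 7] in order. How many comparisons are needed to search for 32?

Search path for 32: 6 -> 32
Found: True
Comparisons: 2


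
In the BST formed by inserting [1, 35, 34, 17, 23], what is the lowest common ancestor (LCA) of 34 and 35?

Tree insertion order: [1, 35, 34, 17, 23]
Tree (level-order array): [1, None, 35, 34, None, 17, None, None, 23]
In a BST, the LCA of p=34, q=35 is the first node v on the
root-to-leaf path with p <= v <= q (go left if both < v, right if both > v).
Walk from root:
  at 1: both 34 and 35 > 1, go right
  at 35: 34 <= 35 <= 35, this is the LCA
LCA = 35


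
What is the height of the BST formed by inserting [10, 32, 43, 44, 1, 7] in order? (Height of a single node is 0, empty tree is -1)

Insertion order: [10, 32, 43, 44, 1, 7]
Tree (level-order array): [10, 1, 32, None, 7, None, 43, None, None, None, 44]
Compute height bottom-up (empty subtree = -1):
  height(7) = 1 + max(-1, -1) = 0
  height(1) = 1 + max(-1, 0) = 1
  height(44) = 1 + max(-1, -1) = 0
  height(43) = 1 + max(-1, 0) = 1
  height(32) = 1 + max(-1, 1) = 2
  height(10) = 1 + max(1, 2) = 3
Height = 3


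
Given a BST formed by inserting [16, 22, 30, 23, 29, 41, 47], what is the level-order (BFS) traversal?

Tree insertion order: [16, 22, 30, 23, 29, 41, 47]
Tree (level-order array): [16, None, 22, None, 30, 23, 41, None, 29, None, 47]
BFS from the root, enqueuing left then right child of each popped node:
  queue [16] -> pop 16, enqueue [22], visited so far: [16]
  queue [22] -> pop 22, enqueue [30], visited so far: [16, 22]
  queue [30] -> pop 30, enqueue [23, 41], visited so far: [16, 22, 30]
  queue [23, 41] -> pop 23, enqueue [29], visited so far: [16, 22, 30, 23]
  queue [41, 29] -> pop 41, enqueue [47], visited so far: [16, 22, 30, 23, 41]
  queue [29, 47] -> pop 29, enqueue [none], visited so far: [16, 22, 30, 23, 41, 29]
  queue [47] -> pop 47, enqueue [none], visited so far: [16, 22, 30, 23, 41, 29, 47]
Result: [16, 22, 30, 23, 41, 29, 47]


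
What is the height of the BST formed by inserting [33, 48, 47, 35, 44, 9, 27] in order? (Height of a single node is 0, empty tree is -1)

Insertion order: [33, 48, 47, 35, 44, 9, 27]
Tree (level-order array): [33, 9, 48, None, 27, 47, None, None, None, 35, None, None, 44]
Compute height bottom-up (empty subtree = -1):
  height(27) = 1 + max(-1, -1) = 0
  height(9) = 1 + max(-1, 0) = 1
  height(44) = 1 + max(-1, -1) = 0
  height(35) = 1 + max(-1, 0) = 1
  height(47) = 1 + max(1, -1) = 2
  height(48) = 1 + max(2, -1) = 3
  height(33) = 1 + max(1, 3) = 4
Height = 4


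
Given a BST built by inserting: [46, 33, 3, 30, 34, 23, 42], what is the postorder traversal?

Tree insertion order: [46, 33, 3, 30, 34, 23, 42]
Tree (level-order array): [46, 33, None, 3, 34, None, 30, None, 42, 23]
Postorder traversal: [23, 30, 3, 42, 34, 33, 46]


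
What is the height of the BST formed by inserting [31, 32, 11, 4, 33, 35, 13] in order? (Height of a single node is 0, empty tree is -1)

Insertion order: [31, 32, 11, 4, 33, 35, 13]
Tree (level-order array): [31, 11, 32, 4, 13, None, 33, None, None, None, None, None, 35]
Compute height bottom-up (empty subtree = -1):
  height(4) = 1 + max(-1, -1) = 0
  height(13) = 1 + max(-1, -1) = 0
  height(11) = 1 + max(0, 0) = 1
  height(35) = 1 + max(-1, -1) = 0
  height(33) = 1 + max(-1, 0) = 1
  height(32) = 1 + max(-1, 1) = 2
  height(31) = 1 + max(1, 2) = 3
Height = 3


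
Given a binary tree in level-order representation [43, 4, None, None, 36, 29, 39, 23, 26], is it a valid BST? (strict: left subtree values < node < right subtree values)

Level-order array: [43, 4, None, None, 36, 29, 39, 23, 26]
Validate using subtree bounds (lo, hi): at each node, require lo < value < hi,
then recurse left with hi=value and right with lo=value.
Preorder trace (stopping at first violation):
  at node 43 with bounds (-inf, +inf): OK
  at node 4 with bounds (-inf, 43): OK
  at node 36 with bounds (4, 43): OK
  at node 29 with bounds (4, 36): OK
  at node 23 with bounds (4, 29): OK
  at node 26 with bounds (29, 36): VIOLATION
Node 26 violates its bound: not (29 < 26 < 36).
Result: Not a valid BST


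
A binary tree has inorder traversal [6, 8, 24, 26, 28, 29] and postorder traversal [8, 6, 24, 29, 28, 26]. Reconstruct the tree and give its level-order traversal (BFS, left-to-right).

Inorder:   [6, 8, 24, 26, 28, 29]
Postorder: [8, 6, 24, 29, 28, 26]
Algorithm: postorder visits root last, so walk postorder right-to-left;
each value is the root of the current inorder slice — split it at that
value, recurse on the right subtree first, then the left.
Recursive splits:
  root=26; inorder splits into left=[6, 8, 24], right=[28, 29]
  root=28; inorder splits into left=[], right=[29]
  root=29; inorder splits into left=[], right=[]
  root=24; inorder splits into left=[6, 8], right=[]
  root=6; inorder splits into left=[], right=[8]
  root=8; inorder splits into left=[], right=[]
Reconstructed level-order: [26, 24, 28, 6, 29, 8]


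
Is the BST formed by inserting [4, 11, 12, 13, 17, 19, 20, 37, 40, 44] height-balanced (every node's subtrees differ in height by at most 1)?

Tree (level-order array): [4, None, 11, None, 12, None, 13, None, 17, None, 19, None, 20, None, 37, None, 40, None, 44]
Definition: a tree is height-balanced if, at every node, |h(left) - h(right)| <= 1 (empty subtree has height -1).
Bottom-up per-node check:
  node 44: h_left=-1, h_right=-1, diff=0 [OK], height=0
  node 40: h_left=-1, h_right=0, diff=1 [OK], height=1
  node 37: h_left=-1, h_right=1, diff=2 [FAIL (|-1-1|=2 > 1)], height=2
  node 20: h_left=-1, h_right=2, diff=3 [FAIL (|-1-2|=3 > 1)], height=3
  node 19: h_left=-1, h_right=3, diff=4 [FAIL (|-1-3|=4 > 1)], height=4
  node 17: h_left=-1, h_right=4, diff=5 [FAIL (|-1-4|=5 > 1)], height=5
  node 13: h_left=-1, h_right=5, diff=6 [FAIL (|-1-5|=6 > 1)], height=6
  node 12: h_left=-1, h_right=6, diff=7 [FAIL (|-1-6|=7 > 1)], height=7
  node 11: h_left=-1, h_right=7, diff=8 [FAIL (|-1-7|=8 > 1)], height=8
  node 4: h_left=-1, h_right=8, diff=9 [FAIL (|-1-8|=9 > 1)], height=9
Node 37 violates the condition: |-1 - 1| = 2 > 1.
Result: Not balanced


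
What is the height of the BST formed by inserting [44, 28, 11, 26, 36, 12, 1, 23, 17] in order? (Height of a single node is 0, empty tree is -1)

Insertion order: [44, 28, 11, 26, 36, 12, 1, 23, 17]
Tree (level-order array): [44, 28, None, 11, 36, 1, 26, None, None, None, None, 12, None, None, 23, 17]
Compute height bottom-up (empty subtree = -1):
  height(1) = 1 + max(-1, -1) = 0
  height(17) = 1 + max(-1, -1) = 0
  height(23) = 1 + max(0, -1) = 1
  height(12) = 1 + max(-1, 1) = 2
  height(26) = 1 + max(2, -1) = 3
  height(11) = 1 + max(0, 3) = 4
  height(36) = 1 + max(-1, -1) = 0
  height(28) = 1 + max(4, 0) = 5
  height(44) = 1 + max(5, -1) = 6
Height = 6


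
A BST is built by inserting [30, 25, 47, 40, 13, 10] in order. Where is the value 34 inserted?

Starting tree (level order): [30, 25, 47, 13, None, 40, None, 10]
Insertion path: 30 -> 47 -> 40
Result: insert 34 as left child of 40
Final tree (level order): [30, 25, 47, 13, None, 40, None, 10, None, 34]


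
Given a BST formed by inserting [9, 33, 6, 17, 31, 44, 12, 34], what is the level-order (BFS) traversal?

Tree insertion order: [9, 33, 6, 17, 31, 44, 12, 34]
Tree (level-order array): [9, 6, 33, None, None, 17, 44, 12, 31, 34]
BFS from the root, enqueuing left then right child of each popped node:
  queue [9] -> pop 9, enqueue [6, 33], visited so far: [9]
  queue [6, 33] -> pop 6, enqueue [none], visited so far: [9, 6]
  queue [33] -> pop 33, enqueue [17, 44], visited so far: [9, 6, 33]
  queue [17, 44] -> pop 17, enqueue [12, 31], visited so far: [9, 6, 33, 17]
  queue [44, 12, 31] -> pop 44, enqueue [34], visited so far: [9, 6, 33, 17, 44]
  queue [12, 31, 34] -> pop 12, enqueue [none], visited so far: [9, 6, 33, 17, 44, 12]
  queue [31, 34] -> pop 31, enqueue [none], visited so far: [9, 6, 33, 17, 44, 12, 31]
  queue [34] -> pop 34, enqueue [none], visited so far: [9, 6, 33, 17, 44, 12, 31, 34]
Result: [9, 6, 33, 17, 44, 12, 31, 34]


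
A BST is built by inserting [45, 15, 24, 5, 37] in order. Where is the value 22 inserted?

Starting tree (level order): [45, 15, None, 5, 24, None, None, None, 37]
Insertion path: 45 -> 15 -> 24
Result: insert 22 as left child of 24
Final tree (level order): [45, 15, None, 5, 24, None, None, 22, 37]


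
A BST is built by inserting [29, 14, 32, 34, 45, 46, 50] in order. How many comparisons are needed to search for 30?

Search path for 30: 29 -> 32
Found: False
Comparisons: 2


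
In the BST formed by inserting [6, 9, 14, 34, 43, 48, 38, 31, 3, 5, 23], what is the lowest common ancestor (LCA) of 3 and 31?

Tree insertion order: [6, 9, 14, 34, 43, 48, 38, 31, 3, 5, 23]
Tree (level-order array): [6, 3, 9, None, 5, None, 14, None, None, None, 34, 31, 43, 23, None, 38, 48]
In a BST, the LCA of p=3, q=31 is the first node v on the
root-to-leaf path with p <= v <= q (go left if both < v, right if both > v).
Walk from root:
  at 6: 3 <= 6 <= 31, this is the LCA
LCA = 6


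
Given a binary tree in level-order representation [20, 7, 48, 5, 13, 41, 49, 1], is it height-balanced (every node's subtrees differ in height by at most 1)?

Tree (level-order array): [20, 7, 48, 5, 13, 41, 49, 1]
Definition: a tree is height-balanced if, at every node, |h(left) - h(right)| <= 1 (empty subtree has height -1).
Bottom-up per-node check:
  node 1: h_left=-1, h_right=-1, diff=0 [OK], height=0
  node 5: h_left=0, h_right=-1, diff=1 [OK], height=1
  node 13: h_left=-1, h_right=-1, diff=0 [OK], height=0
  node 7: h_left=1, h_right=0, diff=1 [OK], height=2
  node 41: h_left=-1, h_right=-1, diff=0 [OK], height=0
  node 49: h_left=-1, h_right=-1, diff=0 [OK], height=0
  node 48: h_left=0, h_right=0, diff=0 [OK], height=1
  node 20: h_left=2, h_right=1, diff=1 [OK], height=3
All nodes satisfy the balance condition.
Result: Balanced


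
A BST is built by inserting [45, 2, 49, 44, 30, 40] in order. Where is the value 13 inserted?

Starting tree (level order): [45, 2, 49, None, 44, None, None, 30, None, None, 40]
Insertion path: 45 -> 2 -> 44 -> 30
Result: insert 13 as left child of 30
Final tree (level order): [45, 2, 49, None, 44, None, None, 30, None, 13, 40]


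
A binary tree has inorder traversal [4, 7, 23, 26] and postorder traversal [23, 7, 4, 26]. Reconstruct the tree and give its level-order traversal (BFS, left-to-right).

Inorder:   [4, 7, 23, 26]
Postorder: [23, 7, 4, 26]
Algorithm: postorder visits root last, so walk postorder right-to-left;
each value is the root of the current inorder slice — split it at that
value, recurse on the right subtree first, then the left.
Recursive splits:
  root=26; inorder splits into left=[4, 7, 23], right=[]
  root=4; inorder splits into left=[], right=[7, 23]
  root=7; inorder splits into left=[], right=[23]
  root=23; inorder splits into left=[], right=[]
Reconstructed level-order: [26, 4, 7, 23]


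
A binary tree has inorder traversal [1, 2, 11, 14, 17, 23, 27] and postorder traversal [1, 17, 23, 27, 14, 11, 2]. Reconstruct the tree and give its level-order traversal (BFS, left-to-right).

Inorder:   [1, 2, 11, 14, 17, 23, 27]
Postorder: [1, 17, 23, 27, 14, 11, 2]
Algorithm: postorder visits root last, so walk postorder right-to-left;
each value is the root of the current inorder slice — split it at that
value, recurse on the right subtree first, then the left.
Recursive splits:
  root=2; inorder splits into left=[1], right=[11, 14, 17, 23, 27]
  root=11; inorder splits into left=[], right=[14, 17, 23, 27]
  root=14; inorder splits into left=[], right=[17, 23, 27]
  root=27; inorder splits into left=[17, 23], right=[]
  root=23; inorder splits into left=[17], right=[]
  root=17; inorder splits into left=[], right=[]
  root=1; inorder splits into left=[], right=[]
Reconstructed level-order: [2, 1, 11, 14, 27, 23, 17]


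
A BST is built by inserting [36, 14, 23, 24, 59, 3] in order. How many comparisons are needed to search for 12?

Search path for 12: 36 -> 14 -> 3
Found: False
Comparisons: 3


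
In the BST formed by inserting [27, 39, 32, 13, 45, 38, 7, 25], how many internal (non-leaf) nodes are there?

Tree built from: [27, 39, 32, 13, 45, 38, 7, 25]
Tree (level-order array): [27, 13, 39, 7, 25, 32, 45, None, None, None, None, None, 38]
Rule: An internal node has at least one child.
Per-node child counts:
  node 27: 2 child(ren)
  node 13: 2 child(ren)
  node 7: 0 child(ren)
  node 25: 0 child(ren)
  node 39: 2 child(ren)
  node 32: 1 child(ren)
  node 38: 0 child(ren)
  node 45: 0 child(ren)
Matching nodes: [27, 13, 39, 32]
Count of internal (non-leaf) nodes: 4


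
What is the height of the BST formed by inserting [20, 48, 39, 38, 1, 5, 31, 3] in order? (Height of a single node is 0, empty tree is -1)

Insertion order: [20, 48, 39, 38, 1, 5, 31, 3]
Tree (level-order array): [20, 1, 48, None, 5, 39, None, 3, None, 38, None, None, None, 31]
Compute height bottom-up (empty subtree = -1):
  height(3) = 1 + max(-1, -1) = 0
  height(5) = 1 + max(0, -1) = 1
  height(1) = 1 + max(-1, 1) = 2
  height(31) = 1 + max(-1, -1) = 0
  height(38) = 1 + max(0, -1) = 1
  height(39) = 1 + max(1, -1) = 2
  height(48) = 1 + max(2, -1) = 3
  height(20) = 1 + max(2, 3) = 4
Height = 4


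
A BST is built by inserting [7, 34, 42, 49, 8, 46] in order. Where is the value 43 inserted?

Starting tree (level order): [7, None, 34, 8, 42, None, None, None, 49, 46]
Insertion path: 7 -> 34 -> 42 -> 49 -> 46
Result: insert 43 as left child of 46
Final tree (level order): [7, None, 34, 8, 42, None, None, None, 49, 46, None, 43]


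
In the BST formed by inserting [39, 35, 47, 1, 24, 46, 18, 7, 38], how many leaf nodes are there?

Tree built from: [39, 35, 47, 1, 24, 46, 18, 7, 38]
Tree (level-order array): [39, 35, 47, 1, 38, 46, None, None, 24, None, None, None, None, 18, None, 7]
Rule: A leaf has 0 children.
Per-node child counts:
  node 39: 2 child(ren)
  node 35: 2 child(ren)
  node 1: 1 child(ren)
  node 24: 1 child(ren)
  node 18: 1 child(ren)
  node 7: 0 child(ren)
  node 38: 0 child(ren)
  node 47: 1 child(ren)
  node 46: 0 child(ren)
Matching nodes: [7, 38, 46]
Count of leaf nodes: 3


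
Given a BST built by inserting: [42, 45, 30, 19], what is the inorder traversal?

Tree insertion order: [42, 45, 30, 19]
Tree (level-order array): [42, 30, 45, 19]
Inorder traversal: [19, 30, 42, 45]


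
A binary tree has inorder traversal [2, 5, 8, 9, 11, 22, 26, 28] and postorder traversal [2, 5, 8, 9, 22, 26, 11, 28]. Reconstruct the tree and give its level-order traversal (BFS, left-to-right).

Inorder:   [2, 5, 8, 9, 11, 22, 26, 28]
Postorder: [2, 5, 8, 9, 22, 26, 11, 28]
Algorithm: postorder visits root last, so walk postorder right-to-left;
each value is the root of the current inorder slice — split it at that
value, recurse on the right subtree first, then the left.
Recursive splits:
  root=28; inorder splits into left=[2, 5, 8, 9, 11, 22, 26], right=[]
  root=11; inorder splits into left=[2, 5, 8, 9], right=[22, 26]
  root=26; inorder splits into left=[22], right=[]
  root=22; inorder splits into left=[], right=[]
  root=9; inorder splits into left=[2, 5, 8], right=[]
  root=8; inorder splits into left=[2, 5], right=[]
  root=5; inorder splits into left=[2], right=[]
  root=2; inorder splits into left=[], right=[]
Reconstructed level-order: [28, 11, 9, 26, 8, 22, 5, 2]


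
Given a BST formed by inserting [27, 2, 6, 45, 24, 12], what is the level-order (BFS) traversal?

Tree insertion order: [27, 2, 6, 45, 24, 12]
Tree (level-order array): [27, 2, 45, None, 6, None, None, None, 24, 12]
BFS from the root, enqueuing left then right child of each popped node:
  queue [27] -> pop 27, enqueue [2, 45], visited so far: [27]
  queue [2, 45] -> pop 2, enqueue [6], visited so far: [27, 2]
  queue [45, 6] -> pop 45, enqueue [none], visited so far: [27, 2, 45]
  queue [6] -> pop 6, enqueue [24], visited so far: [27, 2, 45, 6]
  queue [24] -> pop 24, enqueue [12], visited so far: [27, 2, 45, 6, 24]
  queue [12] -> pop 12, enqueue [none], visited so far: [27, 2, 45, 6, 24, 12]
Result: [27, 2, 45, 6, 24, 12]


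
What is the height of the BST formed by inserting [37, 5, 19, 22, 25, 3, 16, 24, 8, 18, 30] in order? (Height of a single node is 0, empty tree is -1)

Insertion order: [37, 5, 19, 22, 25, 3, 16, 24, 8, 18, 30]
Tree (level-order array): [37, 5, None, 3, 19, None, None, 16, 22, 8, 18, None, 25, None, None, None, None, 24, 30]
Compute height bottom-up (empty subtree = -1):
  height(3) = 1 + max(-1, -1) = 0
  height(8) = 1 + max(-1, -1) = 0
  height(18) = 1 + max(-1, -1) = 0
  height(16) = 1 + max(0, 0) = 1
  height(24) = 1 + max(-1, -1) = 0
  height(30) = 1 + max(-1, -1) = 0
  height(25) = 1 + max(0, 0) = 1
  height(22) = 1 + max(-1, 1) = 2
  height(19) = 1 + max(1, 2) = 3
  height(5) = 1 + max(0, 3) = 4
  height(37) = 1 + max(4, -1) = 5
Height = 5


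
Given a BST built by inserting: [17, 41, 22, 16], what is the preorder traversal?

Tree insertion order: [17, 41, 22, 16]
Tree (level-order array): [17, 16, 41, None, None, 22]
Preorder traversal: [17, 16, 41, 22]


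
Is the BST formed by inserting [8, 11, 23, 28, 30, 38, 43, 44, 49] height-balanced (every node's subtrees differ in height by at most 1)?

Tree (level-order array): [8, None, 11, None, 23, None, 28, None, 30, None, 38, None, 43, None, 44, None, 49]
Definition: a tree is height-balanced if, at every node, |h(left) - h(right)| <= 1 (empty subtree has height -1).
Bottom-up per-node check:
  node 49: h_left=-1, h_right=-1, diff=0 [OK], height=0
  node 44: h_left=-1, h_right=0, diff=1 [OK], height=1
  node 43: h_left=-1, h_right=1, diff=2 [FAIL (|-1-1|=2 > 1)], height=2
  node 38: h_left=-1, h_right=2, diff=3 [FAIL (|-1-2|=3 > 1)], height=3
  node 30: h_left=-1, h_right=3, diff=4 [FAIL (|-1-3|=4 > 1)], height=4
  node 28: h_left=-1, h_right=4, diff=5 [FAIL (|-1-4|=5 > 1)], height=5
  node 23: h_left=-1, h_right=5, diff=6 [FAIL (|-1-5|=6 > 1)], height=6
  node 11: h_left=-1, h_right=6, diff=7 [FAIL (|-1-6|=7 > 1)], height=7
  node 8: h_left=-1, h_right=7, diff=8 [FAIL (|-1-7|=8 > 1)], height=8
Node 43 violates the condition: |-1 - 1| = 2 > 1.
Result: Not balanced


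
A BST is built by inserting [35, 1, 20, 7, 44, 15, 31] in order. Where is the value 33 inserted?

Starting tree (level order): [35, 1, 44, None, 20, None, None, 7, 31, None, 15]
Insertion path: 35 -> 1 -> 20 -> 31
Result: insert 33 as right child of 31
Final tree (level order): [35, 1, 44, None, 20, None, None, 7, 31, None, 15, None, 33]


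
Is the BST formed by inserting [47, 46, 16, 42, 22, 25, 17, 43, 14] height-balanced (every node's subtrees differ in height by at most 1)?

Tree (level-order array): [47, 46, None, 16, None, 14, 42, None, None, 22, 43, 17, 25]
Definition: a tree is height-balanced if, at every node, |h(left) - h(right)| <= 1 (empty subtree has height -1).
Bottom-up per-node check:
  node 14: h_left=-1, h_right=-1, diff=0 [OK], height=0
  node 17: h_left=-1, h_right=-1, diff=0 [OK], height=0
  node 25: h_left=-1, h_right=-1, diff=0 [OK], height=0
  node 22: h_left=0, h_right=0, diff=0 [OK], height=1
  node 43: h_left=-1, h_right=-1, diff=0 [OK], height=0
  node 42: h_left=1, h_right=0, diff=1 [OK], height=2
  node 16: h_left=0, h_right=2, diff=2 [FAIL (|0-2|=2 > 1)], height=3
  node 46: h_left=3, h_right=-1, diff=4 [FAIL (|3--1|=4 > 1)], height=4
  node 47: h_left=4, h_right=-1, diff=5 [FAIL (|4--1|=5 > 1)], height=5
Node 16 violates the condition: |0 - 2| = 2 > 1.
Result: Not balanced


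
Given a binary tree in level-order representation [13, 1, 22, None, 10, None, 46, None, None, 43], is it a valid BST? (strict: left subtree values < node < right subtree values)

Level-order array: [13, 1, 22, None, 10, None, 46, None, None, 43]
Validate using subtree bounds (lo, hi): at each node, require lo < value < hi,
then recurse left with hi=value and right with lo=value.
Preorder trace (stopping at first violation):
  at node 13 with bounds (-inf, +inf): OK
  at node 1 with bounds (-inf, 13): OK
  at node 10 with bounds (1, 13): OK
  at node 22 with bounds (13, +inf): OK
  at node 46 with bounds (22, +inf): OK
  at node 43 with bounds (22, 46): OK
No violation found at any node.
Result: Valid BST


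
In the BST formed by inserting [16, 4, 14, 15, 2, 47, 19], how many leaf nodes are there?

Tree built from: [16, 4, 14, 15, 2, 47, 19]
Tree (level-order array): [16, 4, 47, 2, 14, 19, None, None, None, None, 15]
Rule: A leaf has 0 children.
Per-node child counts:
  node 16: 2 child(ren)
  node 4: 2 child(ren)
  node 2: 0 child(ren)
  node 14: 1 child(ren)
  node 15: 0 child(ren)
  node 47: 1 child(ren)
  node 19: 0 child(ren)
Matching nodes: [2, 15, 19]
Count of leaf nodes: 3


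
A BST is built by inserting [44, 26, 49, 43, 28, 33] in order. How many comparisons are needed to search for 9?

Search path for 9: 44 -> 26
Found: False
Comparisons: 2


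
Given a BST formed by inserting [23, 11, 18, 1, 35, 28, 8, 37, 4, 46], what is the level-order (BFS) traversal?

Tree insertion order: [23, 11, 18, 1, 35, 28, 8, 37, 4, 46]
Tree (level-order array): [23, 11, 35, 1, 18, 28, 37, None, 8, None, None, None, None, None, 46, 4]
BFS from the root, enqueuing left then right child of each popped node:
  queue [23] -> pop 23, enqueue [11, 35], visited so far: [23]
  queue [11, 35] -> pop 11, enqueue [1, 18], visited so far: [23, 11]
  queue [35, 1, 18] -> pop 35, enqueue [28, 37], visited so far: [23, 11, 35]
  queue [1, 18, 28, 37] -> pop 1, enqueue [8], visited so far: [23, 11, 35, 1]
  queue [18, 28, 37, 8] -> pop 18, enqueue [none], visited so far: [23, 11, 35, 1, 18]
  queue [28, 37, 8] -> pop 28, enqueue [none], visited so far: [23, 11, 35, 1, 18, 28]
  queue [37, 8] -> pop 37, enqueue [46], visited so far: [23, 11, 35, 1, 18, 28, 37]
  queue [8, 46] -> pop 8, enqueue [4], visited so far: [23, 11, 35, 1, 18, 28, 37, 8]
  queue [46, 4] -> pop 46, enqueue [none], visited so far: [23, 11, 35, 1, 18, 28, 37, 8, 46]
  queue [4] -> pop 4, enqueue [none], visited so far: [23, 11, 35, 1, 18, 28, 37, 8, 46, 4]
Result: [23, 11, 35, 1, 18, 28, 37, 8, 46, 4]


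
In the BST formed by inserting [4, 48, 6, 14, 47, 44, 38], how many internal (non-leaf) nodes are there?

Tree built from: [4, 48, 6, 14, 47, 44, 38]
Tree (level-order array): [4, None, 48, 6, None, None, 14, None, 47, 44, None, 38]
Rule: An internal node has at least one child.
Per-node child counts:
  node 4: 1 child(ren)
  node 48: 1 child(ren)
  node 6: 1 child(ren)
  node 14: 1 child(ren)
  node 47: 1 child(ren)
  node 44: 1 child(ren)
  node 38: 0 child(ren)
Matching nodes: [4, 48, 6, 14, 47, 44]
Count of internal (non-leaf) nodes: 6


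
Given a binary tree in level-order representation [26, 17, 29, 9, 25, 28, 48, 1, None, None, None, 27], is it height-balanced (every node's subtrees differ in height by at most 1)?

Tree (level-order array): [26, 17, 29, 9, 25, 28, 48, 1, None, None, None, 27]
Definition: a tree is height-balanced if, at every node, |h(left) - h(right)| <= 1 (empty subtree has height -1).
Bottom-up per-node check:
  node 1: h_left=-1, h_right=-1, diff=0 [OK], height=0
  node 9: h_left=0, h_right=-1, diff=1 [OK], height=1
  node 25: h_left=-1, h_right=-1, diff=0 [OK], height=0
  node 17: h_left=1, h_right=0, diff=1 [OK], height=2
  node 27: h_left=-1, h_right=-1, diff=0 [OK], height=0
  node 28: h_left=0, h_right=-1, diff=1 [OK], height=1
  node 48: h_left=-1, h_right=-1, diff=0 [OK], height=0
  node 29: h_left=1, h_right=0, diff=1 [OK], height=2
  node 26: h_left=2, h_right=2, diff=0 [OK], height=3
All nodes satisfy the balance condition.
Result: Balanced


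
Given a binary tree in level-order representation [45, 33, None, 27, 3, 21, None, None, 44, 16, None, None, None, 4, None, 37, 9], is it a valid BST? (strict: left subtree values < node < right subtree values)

Level-order array: [45, 33, None, 27, 3, 21, None, None, 44, 16, None, None, None, 4, None, 37, 9]
Validate using subtree bounds (lo, hi): at each node, require lo < value < hi,
then recurse left with hi=value and right with lo=value.
Preorder trace (stopping at first violation):
  at node 45 with bounds (-inf, +inf): OK
  at node 33 with bounds (-inf, 45): OK
  at node 27 with bounds (-inf, 33): OK
  at node 21 with bounds (-inf, 27): OK
  at node 16 with bounds (-inf, 21): OK
  at node 4 with bounds (-inf, 16): OK
  at node 37 with bounds (-inf, 4): VIOLATION
Node 37 violates its bound: not (-inf < 37 < 4).
Result: Not a valid BST


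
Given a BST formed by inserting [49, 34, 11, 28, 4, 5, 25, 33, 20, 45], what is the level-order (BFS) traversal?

Tree insertion order: [49, 34, 11, 28, 4, 5, 25, 33, 20, 45]
Tree (level-order array): [49, 34, None, 11, 45, 4, 28, None, None, None, 5, 25, 33, None, None, 20]
BFS from the root, enqueuing left then right child of each popped node:
  queue [49] -> pop 49, enqueue [34], visited so far: [49]
  queue [34] -> pop 34, enqueue [11, 45], visited so far: [49, 34]
  queue [11, 45] -> pop 11, enqueue [4, 28], visited so far: [49, 34, 11]
  queue [45, 4, 28] -> pop 45, enqueue [none], visited so far: [49, 34, 11, 45]
  queue [4, 28] -> pop 4, enqueue [5], visited so far: [49, 34, 11, 45, 4]
  queue [28, 5] -> pop 28, enqueue [25, 33], visited so far: [49, 34, 11, 45, 4, 28]
  queue [5, 25, 33] -> pop 5, enqueue [none], visited so far: [49, 34, 11, 45, 4, 28, 5]
  queue [25, 33] -> pop 25, enqueue [20], visited so far: [49, 34, 11, 45, 4, 28, 5, 25]
  queue [33, 20] -> pop 33, enqueue [none], visited so far: [49, 34, 11, 45, 4, 28, 5, 25, 33]
  queue [20] -> pop 20, enqueue [none], visited so far: [49, 34, 11, 45, 4, 28, 5, 25, 33, 20]
Result: [49, 34, 11, 45, 4, 28, 5, 25, 33, 20]


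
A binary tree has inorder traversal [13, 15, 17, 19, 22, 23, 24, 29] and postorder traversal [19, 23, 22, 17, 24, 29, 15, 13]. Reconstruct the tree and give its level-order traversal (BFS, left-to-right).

Inorder:   [13, 15, 17, 19, 22, 23, 24, 29]
Postorder: [19, 23, 22, 17, 24, 29, 15, 13]
Algorithm: postorder visits root last, so walk postorder right-to-left;
each value is the root of the current inorder slice — split it at that
value, recurse on the right subtree first, then the left.
Recursive splits:
  root=13; inorder splits into left=[], right=[15, 17, 19, 22, 23, 24, 29]
  root=15; inorder splits into left=[], right=[17, 19, 22, 23, 24, 29]
  root=29; inorder splits into left=[17, 19, 22, 23, 24], right=[]
  root=24; inorder splits into left=[17, 19, 22, 23], right=[]
  root=17; inorder splits into left=[], right=[19, 22, 23]
  root=22; inorder splits into left=[19], right=[23]
  root=23; inorder splits into left=[], right=[]
  root=19; inorder splits into left=[], right=[]
Reconstructed level-order: [13, 15, 29, 24, 17, 22, 19, 23]


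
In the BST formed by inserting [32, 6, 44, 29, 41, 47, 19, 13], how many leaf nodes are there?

Tree built from: [32, 6, 44, 29, 41, 47, 19, 13]
Tree (level-order array): [32, 6, 44, None, 29, 41, 47, 19, None, None, None, None, None, 13]
Rule: A leaf has 0 children.
Per-node child counts:
  node 32: 2 child(ren)
  node 6: 1 child(ren)
  node 29: 1 child(ren)
  node 19: 1 child(ren)
  node 13: 0 child(ren)
  node 44: 2 child(ren)
  node 41: 0 child(ren)
  node 47: 0 child(ren)
Matching nodes: [13, 41, 47]
Count of leaf nodes: 3


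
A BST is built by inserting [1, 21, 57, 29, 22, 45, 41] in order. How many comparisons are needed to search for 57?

Search path for 57: 1 -> 21 -> 57
Found: True
Comparisons: 3


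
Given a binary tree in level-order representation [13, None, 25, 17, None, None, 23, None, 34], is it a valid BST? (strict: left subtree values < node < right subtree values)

Level-order array: [13, None, 25, 17, None, None, 23, None, 34]
Validate using subtree bounds (lo, hi): at each node, require lo < value < hi,
then recurse left with hi=value and right with lo=value.
Preorder trace (stopping at first violation):
  at node 13 with bounds (-inf, +inf): OK
  at node 25 with bounds (13, +inf): OK
  at node 17 with bounds (13, 25): OK
  at node 23 with bounds (17, 25): OK
  at node 34 with bounds (23, 25): VIOLATION
Node 34 violates its bound: not (23 < 34 < 25).
Result: Not a valid BST


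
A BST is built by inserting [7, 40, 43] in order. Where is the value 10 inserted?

Starting tree (level order): [7, None, 40, None, 43]
Insertion path: 7 -> 40
Result: insert 10 as left child of 40
Final tree (level order): [7, None, 40, 10, 43]


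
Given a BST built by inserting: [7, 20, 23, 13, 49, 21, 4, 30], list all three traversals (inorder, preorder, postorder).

Tree insertion order: [7, 20, 23, 13, 49, 21, 4, 30]
Tree (level-order array): [7, 4, 20, None, None, 13, 23, None, None, 21, 49, None, None, 30]
Inorder (L, root, R): [4, 7, 13, 20, 21, 23, 30, 49]
Preorder (root, L, R): [7, 4, 20, 13, 23, 21, 49, 30]
Postorder (L, R, root): [4, 13, 21, 30, 49, 23, 20, 7]


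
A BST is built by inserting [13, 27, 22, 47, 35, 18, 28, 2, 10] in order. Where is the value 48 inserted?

Starting tree (level order): [13, 2, 27, None, 10, 22, 47, None, None, 18, None, 35, None, None, None, 28]
Insertion path: 13 -> 27 -> 47
Result: insert 48 as right child of 47
Final tree (level order): [13, 2, 27, None, 10, 22, 47, None, None, 18, None, 35, 48, None, None, 28]


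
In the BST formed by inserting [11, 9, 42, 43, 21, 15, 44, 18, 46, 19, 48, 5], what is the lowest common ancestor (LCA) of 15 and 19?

Tree insertion order: [11, 9, 42, 43, 21, 15, 44, 18, 46, 19, 48, 5]
Tree (level-order array): [11, 9, 42, 5, None, 21, 43, None, None, 15, None, None, 44, None, 18, None, 46, None, 19, None, 48]
In a BST, the LCA of p=15, q=19 is the first node v on the
root-to-leaf path with p <= v <= q (go left if both < v, right if both > v).
Walk from root:
  at 11: both 15 and 19 > 11, go right
  at 42: both 15 and 19 < 42, go left
  at 21: both 15 and 19 < 21, go left
  at 15: 15 <= 15 <= 19, this is the LCA
LCA = 15
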